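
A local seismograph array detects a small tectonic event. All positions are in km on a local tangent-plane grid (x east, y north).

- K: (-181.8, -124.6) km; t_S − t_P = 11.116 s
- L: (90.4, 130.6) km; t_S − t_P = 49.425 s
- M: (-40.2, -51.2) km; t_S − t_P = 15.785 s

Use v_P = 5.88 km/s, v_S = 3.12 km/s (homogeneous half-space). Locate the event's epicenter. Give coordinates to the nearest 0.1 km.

(-108.2, -131.1)

Distance from S−P lag: d = Δt · v_P v_S / (v_P − v_S) = Δt · (5.88·3.12)/(5.88−3.12) ≈ 6.6470·Δt.
So d_K = 73.89, d_L = 328.53, d_M = 104.92 km.
Circle about each station: (x + 181.8)² + (y + 124.6)² = 73.89²; (x − 90.4)² + (y − 130.6)² = 328.53²; (x + 40.2)² + (y + 51.2)² = 104.92².
Subtracting the K equation from the L and M equations removes the quadratic terms:
544.4 x + 510.4 y = -125820.11
283.2 x + 146.8 y = -49887.39
Solving the 2×2 system: x ≈ -108.2, y ≈ -131.1 km.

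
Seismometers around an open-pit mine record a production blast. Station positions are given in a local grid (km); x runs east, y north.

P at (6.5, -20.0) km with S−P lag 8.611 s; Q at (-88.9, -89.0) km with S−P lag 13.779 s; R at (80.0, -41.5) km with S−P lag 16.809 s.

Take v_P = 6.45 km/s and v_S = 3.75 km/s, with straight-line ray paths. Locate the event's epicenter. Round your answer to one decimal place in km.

-53.0 km east, 29.1 km north

Distance from S−P lag: d = Δt · v_P v_S / (v_P − v_S) = Δt · (6.45·3.75)/(6.45−3.75) ≈ 8.9583·Δt.
So d_P = 77.14, d_Q = 123.44, d_R = 150.58 km.
Circle about each station: (x − 6.5)² + (y + 20.0)² = 77.14²; (x + 88.9)² + (y + 89.0)² = 123.44²; (x − 80.0)² + (y + 41.5)² = 150.58².
Subtracting the P equation from the Q and R equations removes the quadratic terms:
-190.8 x − 138.0 y = 6095.11
147.0 x − 43.0 y = -9043.76
Solving the 2×2 system: x ≈ -53.0, y ≈ 29.1 km.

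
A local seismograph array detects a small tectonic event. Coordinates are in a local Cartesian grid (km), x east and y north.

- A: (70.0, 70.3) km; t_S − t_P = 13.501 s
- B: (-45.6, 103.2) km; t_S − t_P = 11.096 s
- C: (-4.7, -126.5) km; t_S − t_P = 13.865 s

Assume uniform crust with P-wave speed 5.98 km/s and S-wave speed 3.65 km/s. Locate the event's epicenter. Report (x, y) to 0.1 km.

Distance from S−P lag: d = Δt · v_P v_S / (v_P − v_S) = Δt · (5.98·3.65)/(5.98−3.65) ≈ 9.3678·Δt.
So d_A = 126.47, d_B = 103.95, d_C = 129.88 km.
Circle about each station: (x − 70.0)² + (y − 70.3)² = 126.47²; (x + 45.6)² + (y − 103.2)² = 103.95²; (x + 4.7)² + (y + 126.5)² = 129.88².
Subtracting the A equation from the B and C equations removes the quadratic terms:
-231.2 x + 65.8 y = 8076.57
-149.4 x − 393.6 y = 5308.10
Solving the 2×2 system: x ≈ -35.0, y ≈ -0.2 km.

-35.0 km east, -0.2 km north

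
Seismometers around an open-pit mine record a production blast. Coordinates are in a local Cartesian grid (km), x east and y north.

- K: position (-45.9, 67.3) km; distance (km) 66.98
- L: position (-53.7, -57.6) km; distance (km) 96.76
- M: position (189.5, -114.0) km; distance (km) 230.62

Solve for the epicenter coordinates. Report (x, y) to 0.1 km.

Circle about each station: (x + 45.9)² + (y − 67.3)² = 66.98²; (x + 53.7)² + (y + 57.6)² = 96.76²; (x − 189.5)² + (y + 114.0)² = 230.62².
Subtracting the K equation from the L and M equations removes the quadratic terms:
-15.6 x − 249.8 y = -5310.83
470.8 x − 362.6 y = -6429.11
Solving the 2×2 system: x ≈ 2.6, y ≈ 21.1 km.

2.6 km east, 21.1 km north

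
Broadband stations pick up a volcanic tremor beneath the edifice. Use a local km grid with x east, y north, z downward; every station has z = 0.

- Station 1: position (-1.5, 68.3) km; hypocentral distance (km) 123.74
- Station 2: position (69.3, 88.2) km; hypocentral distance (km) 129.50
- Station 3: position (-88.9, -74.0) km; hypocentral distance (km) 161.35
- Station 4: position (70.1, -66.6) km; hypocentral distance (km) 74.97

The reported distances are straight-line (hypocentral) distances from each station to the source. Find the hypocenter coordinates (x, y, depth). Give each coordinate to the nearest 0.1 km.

x ≈ 52.7 km, y ≈ -25.3 km, depth ≈ 60.1 km

Each station gives a sphere (x−x_i)² + (y−y_i)² + z² = d_i² (stations at z=0).
Subtracting the Station 1 sphere from Station 2 and Station 3: z² cancels, leaving linear equations in x and y:
141.6 x + 39.8 y = 6455.93
-174.8 x − 284.6 y = -2010.16
Solving: x ≈ 52.706, y ≈ -25.309 km (keep extra digits for the depth step; rounded: 52.7, -25.3).
Then from the Station 1 sphere: z² = 123.74² − (x + 1.5)² − (y − 68.3)² with x = 52.706, y = -25.309, so z ≈ 60.089 ≈ 60.1 km.
Check against Station 4 (with the unrounded solution): distance 74.95 ≈ 74.97 km. ✓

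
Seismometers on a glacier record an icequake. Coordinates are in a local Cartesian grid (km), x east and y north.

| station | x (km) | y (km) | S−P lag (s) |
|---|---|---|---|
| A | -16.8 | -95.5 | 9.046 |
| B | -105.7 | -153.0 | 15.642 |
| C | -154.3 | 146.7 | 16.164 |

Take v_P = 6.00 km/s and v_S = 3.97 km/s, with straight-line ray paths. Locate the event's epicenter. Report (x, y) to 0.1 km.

(-22.3, 10.5)

Distance from S−P lag: d = Δt · v_P v_S / (v_P − v_S) = Δt · (6.00·3.97)/(6.00−3.97) ≈ 11.7340·Δt.
So d_A = 106.15, d_B = 183.54, d_C = 189.67 km.
Circle about each station: (x + 16.8)² + (y + 95.5)² = 106.15²; (x + 105.7)² + (y + 153.0)² = 183.54²; (x + 154.3)² + (y − 146.7)² = 189.67².
Subtracting the A equation from the B and C equations removes the quadratic terms:
-177.8 x − 115.0 y = 2759.89
-275.0 x + 484.4 y = 11220.00
Solving the 2×2 system: x ≈ -22.3, y ≈ 10.5 km.
Check against A (with the unrounded x, y): √((x + 16.8)²+(y + 95.5)²) = 106.14 ≈ 106.15 km. ✓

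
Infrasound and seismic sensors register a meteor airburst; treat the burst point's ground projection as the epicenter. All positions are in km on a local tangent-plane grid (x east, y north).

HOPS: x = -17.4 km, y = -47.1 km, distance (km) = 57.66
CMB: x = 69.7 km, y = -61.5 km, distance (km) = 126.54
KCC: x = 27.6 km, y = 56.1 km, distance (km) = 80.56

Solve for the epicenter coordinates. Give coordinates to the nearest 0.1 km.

Circle about each station: (x + 17.4)² + (y + 47.1)² = 57.66²; (x − 69.7)² + (y + 61.5)² = 126.54²; (x − 27.6)² + (y − 56.1)² = 80.56².
Subtracting the HOPS equation from the CMB and KCC equations removes the quadratic terms:
174.2 x − 28.8 y = -6568.53
90.0 x + 206.4 y = -1777.44
Solving the 2×2 system: x ≈ -36.5, y ≈ 7.3 km.

x ≈ -36.5 km, y ≈ 7.3 km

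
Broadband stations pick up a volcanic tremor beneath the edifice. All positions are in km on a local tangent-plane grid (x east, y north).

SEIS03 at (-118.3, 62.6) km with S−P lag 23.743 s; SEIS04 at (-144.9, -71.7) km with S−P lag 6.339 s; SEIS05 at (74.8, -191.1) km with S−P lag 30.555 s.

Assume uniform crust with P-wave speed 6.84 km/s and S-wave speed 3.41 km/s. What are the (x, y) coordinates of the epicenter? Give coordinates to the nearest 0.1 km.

(-111.3, -98.7)

Distance from S−P lag: d = Δt · v_P v_S / (v_P − v_S) = Δt · (6.84·3.41)/(6.84−3.41) ≈ 6.8001·Δt.
So d_SEIS03 = 161.46, d_SEIS04 = 43.11, d_SEIS05 = 207.78 km.
Circle about each station: (x + 118.3)² + (y − 62.6)² = 161.46²; (x + 144.9)² + (y + 71.7)² = 43.11²; (x − 74.8)² + (y + 191.1)² = 207.78².
Subtracting pairs of circle equations eliminates x²+y² and gives linear equations (the radical axes):
-53.2 x − 268.6 y = 32434.11
386.2 x − 507.4 y = 7097.40
Solving the 2×2 system: x ≈ -111.3, y ≈ -98.7 km.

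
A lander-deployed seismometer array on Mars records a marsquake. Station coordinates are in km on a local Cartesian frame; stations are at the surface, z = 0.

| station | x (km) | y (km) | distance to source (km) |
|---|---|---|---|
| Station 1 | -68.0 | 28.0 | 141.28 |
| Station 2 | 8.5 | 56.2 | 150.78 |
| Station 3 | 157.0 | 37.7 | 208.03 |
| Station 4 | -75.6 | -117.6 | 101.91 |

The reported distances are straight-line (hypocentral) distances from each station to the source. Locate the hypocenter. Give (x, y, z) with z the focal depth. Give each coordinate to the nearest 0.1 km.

(-2.4, -81.3, 60.9)

Each station gives a sphere (x−x_i)² + (y−y_i)² + z² = d_i² (stations at z=0).
Subtracting the Station 1 sphere from Station 2 and Station 3: z² cancels, leaving linear equations in x and y:
153.0 x + 56.4 y = -4951.88
450.0 x + 19.4 y = -2654.15
Solving: x ≈ -2.393, y ≈ -81.308 km (keep extra digits for the depth step; rounded: -2.4, -81.3).
Then from the Station 1 sphere: z² = 141.28² − (x + 68.0)² − (y − 28.0)² with x = -2.393, y = -81.308, so z ≈ 60.889 ≈ 60.9 km.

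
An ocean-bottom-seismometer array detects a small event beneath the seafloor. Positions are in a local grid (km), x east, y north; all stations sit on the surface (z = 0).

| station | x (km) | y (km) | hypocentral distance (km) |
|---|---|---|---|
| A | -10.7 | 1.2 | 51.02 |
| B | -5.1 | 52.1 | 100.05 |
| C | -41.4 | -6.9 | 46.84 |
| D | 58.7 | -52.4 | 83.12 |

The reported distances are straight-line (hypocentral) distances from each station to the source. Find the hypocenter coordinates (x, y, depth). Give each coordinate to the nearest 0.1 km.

(-21.7, -44.6, 19.6)

Each station gives a sphere (x−x_i)² + (y−y_i)² + z² = d_i² (stations at z=0).
Subtracting the A sphere from B and C: z² cancels, leaving linear equations in x and y:
11.2 x + 101.8 y = -4782.47
-61.4 x − 16.2 y = 2054.69
Solving: x ≈ -21.699, y ≈ -44.592 km (keep extra digits for the depth step; rounded: -21.7, -44.6).
Then from the A sphere: z² = 51.02² − (x + 10.7)² − (y − 1.2)² with x = -21.699, y = -44.592, so z ≈ 19.625 ≈ 19.6 km.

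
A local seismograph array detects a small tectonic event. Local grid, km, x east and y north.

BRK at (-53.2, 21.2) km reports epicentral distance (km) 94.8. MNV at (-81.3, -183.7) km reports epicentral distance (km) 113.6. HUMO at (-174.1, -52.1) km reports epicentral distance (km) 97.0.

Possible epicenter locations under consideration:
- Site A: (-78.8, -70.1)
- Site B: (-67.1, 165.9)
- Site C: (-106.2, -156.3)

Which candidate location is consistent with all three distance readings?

For each candidate, compare |candidate − station| to the reported distance:
Site A: residuals BRK 0.0, MNV 0.0, HUMO 0.0 → max 0.0 km
Site B: residuals BRK 50.6, MNV 236.3, HUMO 145.8 → max 236.3 km
Site C: residuals BRK 90.4, MNV 76.6, HUMO 27.4 → max 90.4 km
Only Site A has all residuals ≈ 0.

Site A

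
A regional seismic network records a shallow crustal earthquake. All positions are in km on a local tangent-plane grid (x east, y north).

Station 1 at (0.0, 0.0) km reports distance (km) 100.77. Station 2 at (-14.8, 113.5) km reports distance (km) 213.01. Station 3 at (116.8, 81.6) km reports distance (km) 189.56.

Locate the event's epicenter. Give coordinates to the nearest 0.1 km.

Circle about each station: x² + y² = 100.77²; (x + 14.8)² + (y − 113.5)² = 213.01²; (x − 116.8)² + (y − 81.6)² = 189.56².
Subtracting the Station 1 equation from the Station 2 and Station 3 equations removes the quadratic terms:
-29.6 x + 227.0 y = -22117.38
233.6 x + 163.2 y = -5477.60
Solving the 2×2 system: x ≈ 40.9, y ≈ -92.1 km.

(40.9, -92.1)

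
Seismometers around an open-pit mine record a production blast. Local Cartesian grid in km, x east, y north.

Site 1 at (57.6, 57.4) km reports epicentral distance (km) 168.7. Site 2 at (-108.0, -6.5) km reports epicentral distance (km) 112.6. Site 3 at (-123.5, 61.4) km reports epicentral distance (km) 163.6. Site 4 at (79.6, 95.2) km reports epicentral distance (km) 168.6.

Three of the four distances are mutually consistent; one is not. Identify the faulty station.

Site 1

Solve using three stations at a time. Using Site 2, Site 3, Site 4 (subtract circle equations pairwise → linear system) gives (x, y) ≈ (-4.5, -50.9).
Distances from that point to each station vs reported:
  Site 1: calculated 124.9 vs reported 168.7 → residual 43.8 km
  Site 2: calculated 112.6 vs reported 112.6 → residual 0.0 km
  Site 3: calculated 163.6 vs reported 163.6 → residual 0.0 km
  Site 4: calculated 168.6 vs reported 168.6 → residual 0.0 km
Site 2, Site 3, Site 4 are mutually consistent (residuals ≈ 0); Site 1 is off by 43.8 km.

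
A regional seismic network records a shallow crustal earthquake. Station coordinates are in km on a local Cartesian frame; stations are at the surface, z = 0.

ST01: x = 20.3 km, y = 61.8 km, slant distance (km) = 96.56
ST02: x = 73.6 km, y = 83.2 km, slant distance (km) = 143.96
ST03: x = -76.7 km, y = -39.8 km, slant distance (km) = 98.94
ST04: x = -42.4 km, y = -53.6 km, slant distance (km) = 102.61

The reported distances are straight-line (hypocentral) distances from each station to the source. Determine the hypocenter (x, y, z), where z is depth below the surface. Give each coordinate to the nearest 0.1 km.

Each station gives a sphere (x−x_i)² + (y−y_i)² + z² = d_i² (stations at z=0).
Subtracting the ST01 sphere from ST02 and ST03: z² cancels, leaving linear equations in x and y:
106.6 x + 42.8 y = -3292.78
-194.0 x − 203.2 y = 2770.31
Solving: x ≈ -41.213, y ≈ 25.714 km (keep extra digits for the depth step; rounded: -41.2, 25.7).
Then from the ST01 sphere: z² = 96.56² − (x − 20.3)² − (y − 61.8)² with x = -41.213, y = 25.714, so z ≈ 65.098 ≈ 65.1 km.

(-41.2, 25.7, 65.1)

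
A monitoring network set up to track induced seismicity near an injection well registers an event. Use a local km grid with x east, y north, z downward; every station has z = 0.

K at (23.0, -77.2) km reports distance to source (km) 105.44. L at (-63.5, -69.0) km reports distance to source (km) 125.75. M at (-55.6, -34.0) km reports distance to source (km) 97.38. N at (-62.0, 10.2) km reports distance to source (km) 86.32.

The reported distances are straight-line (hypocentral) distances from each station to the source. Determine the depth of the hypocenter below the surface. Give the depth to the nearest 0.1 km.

depth ≈ 35.3 km

Each station gives a sphere (x−x_i)² + (y−y_i)² + z² = d_i² (stations at z=0).
Subtracting the K sphere from L and M: z² cancels, leaving linear equations in x and y:
-173.0 x + 16.4 y = -2391.06
-157.2 x + 86.4 y = -606.75
Solving: x ≈ 15.897, y ≈ 21.902 km (keep extra digits for the depth step; rounded: 15.9, 21.9).
Then from the K sphere: z² = 105.44² − (x − 23.0)² − (y + 77.2)² with x = 15.897, y = 21.902, so z ≈ 35.298 ≈ 35.3 km.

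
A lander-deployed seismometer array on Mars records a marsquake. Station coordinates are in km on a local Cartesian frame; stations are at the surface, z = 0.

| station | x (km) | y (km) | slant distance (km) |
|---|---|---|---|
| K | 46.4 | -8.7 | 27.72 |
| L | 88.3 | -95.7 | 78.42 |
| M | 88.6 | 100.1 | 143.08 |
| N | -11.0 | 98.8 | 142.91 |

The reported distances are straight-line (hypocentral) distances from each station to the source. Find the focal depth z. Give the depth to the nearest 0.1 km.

Each station gives a sphere (x−x_i)² + (y−y_i)² + z² = d_i² (stations at z=0).
Subtracting the K sphere from L and M: z² cancels, leaving linear equations in x and y:
83.8 x − 174.0 y = 9345.43
84.4 x + 217.6 y = -4062.17
Solving: x ≈ 40.302, y ≈ -34.300 km (keep extra digits for the depth step; rounded: 40.3, -34.3).
Then from the K sphere: z² = 27.72² − (x − 46.4)² − (y + 8.7)² with x = 40.302, y = -34.300, so z ≈ 8.709 ≈ 8.7 km.

8.7 km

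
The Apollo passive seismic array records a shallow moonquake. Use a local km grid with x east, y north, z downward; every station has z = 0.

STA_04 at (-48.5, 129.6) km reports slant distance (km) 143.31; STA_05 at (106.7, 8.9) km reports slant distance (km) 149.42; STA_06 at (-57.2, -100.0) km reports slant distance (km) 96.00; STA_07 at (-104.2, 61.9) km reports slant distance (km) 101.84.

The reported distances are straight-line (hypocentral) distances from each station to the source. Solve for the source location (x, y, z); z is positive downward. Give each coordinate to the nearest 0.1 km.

Each station gives a sphere (x−x_i)² + (y−y_i)² + z² = d_i² (stations at z=0).
Subtracting the STA_04 sphere from STA_05 and STA_06: z² cancels, leaving linear equations in x and y:
310.4 x − 241.4 y = -9472.89
-17.4 x − 459.2 y = 5445.19
Solving: x ≈ -38.603, y ≈ -10.395 km (keep extra digits for the depth step; rounded: -38.6, -10.4).
Then from the STA_04 sphere: z² = 143.31² − (x + 48.5)² − (y − 129.6)² with x = -38.603, y = -10.395, so z ≈ 29.004 ≈ 29.0 km.
Check against STA_07 (with the unrounded solution): distance 101.84 ≈ 101.84 km. ✓

(-38.6, -10.4, 29.0)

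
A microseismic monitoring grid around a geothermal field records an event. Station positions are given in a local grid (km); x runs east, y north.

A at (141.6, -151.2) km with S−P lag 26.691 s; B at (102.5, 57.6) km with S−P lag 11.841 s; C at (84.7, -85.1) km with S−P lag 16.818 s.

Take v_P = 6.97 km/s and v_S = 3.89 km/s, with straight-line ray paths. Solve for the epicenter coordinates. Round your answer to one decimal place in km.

x ≈ 0.4 km, y ≈ 36.6 km

Distance from S−P lag: d = Δt · v_P v_S / (v_P − v_S) = Δt · (6.97·3.89)/(6.97−3.89) ≈ 8.8030·Δt.
So d_A = 234.96, d_B = 104.24, d_C = 148.05 km.
Circle about each station: (x − 141.6)² + (y + 151.2)² = 234.96²; (x − 102.5)² + (y − 57.6)² = 104.24²; (x − 84.7)² + (y + 85.1)² = 148.05².
Subtracting the A equation from the B and C equations removes the quadratic terms:
-78.2 x + 417.6 y = 15252.23
-113.8 x + 132.2 y = 4791.50
Solving the 2×2 system: x ≈ 0.4, y ≈ 36.6 km.
Check against A (with the unrounded x, y): √((x − 141.6)²+(y + 151.2)²) = 234.95 ≈ 234.96 km. ✓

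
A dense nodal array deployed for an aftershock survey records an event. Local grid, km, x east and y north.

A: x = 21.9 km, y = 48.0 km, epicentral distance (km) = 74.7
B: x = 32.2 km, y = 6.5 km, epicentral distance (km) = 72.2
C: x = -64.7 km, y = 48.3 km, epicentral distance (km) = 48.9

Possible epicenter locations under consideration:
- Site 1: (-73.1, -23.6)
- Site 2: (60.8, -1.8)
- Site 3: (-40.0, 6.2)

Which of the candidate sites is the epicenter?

Site 3

For each candidate, compare |candidate − station| to the reported distance:
Site 1: residuals A 44.3, B 37.3, C 23.5 → max 44.3 km
Site 2: residuals A 11.5, B 42.4, C 86.2 → max 86.2 km
Site 3: residuals A 0.0, B 0.0, C 0.1 → max 0.1 km
Only Site 3 has all residuals ≈ 0.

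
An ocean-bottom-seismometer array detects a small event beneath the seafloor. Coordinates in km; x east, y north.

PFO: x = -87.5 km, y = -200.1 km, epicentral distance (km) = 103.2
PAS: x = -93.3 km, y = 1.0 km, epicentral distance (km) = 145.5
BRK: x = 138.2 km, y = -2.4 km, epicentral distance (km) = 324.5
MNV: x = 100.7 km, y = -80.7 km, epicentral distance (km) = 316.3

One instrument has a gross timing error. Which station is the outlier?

MNV

Solve using three stations at a time. Using PFO, PAS, BRK (subtract circle equations pairwise → linear system) gives (x, y) ≈ (-161.1, -127.7).
Distances from that point to each station vs reported:
  PFO: calculated 103.2 vs reported 103.2 → residual 0.0 km
  PAS: calculated 145.5 vs reported 145.5 → residual 0.0 km
  BRK: calculated 324.5 vs reported 324.5 → residual 0.0 km
  MNV: calculated 266.0 vs reported 316.3 → residual 50.3 km
PFO, PAS, BRK are mutually consistent (residuals ≈ 0); MNV is off by 50.3 km.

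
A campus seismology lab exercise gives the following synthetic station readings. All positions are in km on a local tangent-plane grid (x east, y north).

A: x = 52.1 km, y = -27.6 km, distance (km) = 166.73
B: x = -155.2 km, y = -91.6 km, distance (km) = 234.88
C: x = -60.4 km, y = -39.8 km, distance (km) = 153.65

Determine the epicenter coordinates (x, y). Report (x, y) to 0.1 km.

(-38.6, 112.3)

Circle about each station: (x − 52.1)² + (y + 27.6)² = 166.73²; (x + 155.2)² + (y + 91.6)² = 234.88²; (x + 60.4)² + (y + 39.8)² = 153.65².
Subtracting the A equation from the B and C equations removes the quadratic terms:
-414.6 x − 128.0 y = 1631.71
-225.0 x − 24.4 y = 5946.60
Solving the 2×2 system: x ≈ -38.6, y ≈ 112.3 km.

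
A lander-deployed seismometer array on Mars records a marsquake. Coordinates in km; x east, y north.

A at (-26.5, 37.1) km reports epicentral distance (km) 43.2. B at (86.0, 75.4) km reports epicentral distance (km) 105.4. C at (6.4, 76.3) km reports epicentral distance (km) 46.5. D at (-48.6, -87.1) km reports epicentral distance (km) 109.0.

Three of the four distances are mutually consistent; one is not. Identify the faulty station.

Solve using three stations at a time. Using A, B, D (subtract circle equations pairwise → linear system) gives (x, y) ≈ (5.2, 7.7).
Distances from that point to each station vs reported:
  A: calculated 43.2 vs reported 43.2 → residual 0.0 km
  B: calculated 105.4 vs reported 105.4 → residual 0.0 km
  C: calculated 68.6 vs reported 46.5 → residual 22.1 km
  D: calculated 109.0 vs reported 109.0 → residual 0.0 km
A, B, D are mutually consistent (residuals ≈ 0); C is off by 22.1 km.

C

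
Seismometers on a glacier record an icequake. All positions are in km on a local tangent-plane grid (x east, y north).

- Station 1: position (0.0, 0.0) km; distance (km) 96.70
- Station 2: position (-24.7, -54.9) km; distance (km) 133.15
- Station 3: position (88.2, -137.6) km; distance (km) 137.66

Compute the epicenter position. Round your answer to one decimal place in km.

Circle about each station: x² + y² = 96.70²; (x + 24.7)² + (y + 54.9)² = 133.15²; (x − 88.2)² + (y + 137.6)² = 137.66².
Subtracting the Station 1 equation from the Station 2 and Station 3 equations removes the quadratic terms:
-49.4 x − 109.8 y = -4753.93
176.4 x − 275.2 y = 17113.61
Solving the 2×2 system: x ≈ 96.7, y ≈ -0.2 km.

x ≈ 96.7 km, y ≈ -0.2 km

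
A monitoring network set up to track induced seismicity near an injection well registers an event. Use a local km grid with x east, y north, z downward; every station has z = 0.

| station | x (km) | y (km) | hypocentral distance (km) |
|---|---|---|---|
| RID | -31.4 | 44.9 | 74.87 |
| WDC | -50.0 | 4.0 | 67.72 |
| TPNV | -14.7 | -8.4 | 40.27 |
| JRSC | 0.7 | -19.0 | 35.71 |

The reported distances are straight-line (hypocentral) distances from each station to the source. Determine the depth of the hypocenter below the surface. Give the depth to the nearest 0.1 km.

z ≈ 33.9 km

Each station gives a sphere (x−x_i)² + (y−y_i)² + z² = d_i² (stations at z=0).
Subtracting the RID sphere from WDC and TPNV: z² cancels, leaving linear equations in x and y:
-37.2 x − 81.8 y = 533.55
33.4 x − 106.6 y = 1268.52
Solving: x ≈ 7.001, y ≈ -9.706 km (keep extra digits for the depth step; rounded: 7.0, -9.7).
Then from the RID sphere: z² = 74.87² − (x + 31.4)² − (y − 44.9)² with x = 7.001, y = -9.706, so z ≈ 33.898 ≈ 33.9 km.
Check against JRSC (with the unrounded solution): distance 35.71 ≈ 35.71 km. ✓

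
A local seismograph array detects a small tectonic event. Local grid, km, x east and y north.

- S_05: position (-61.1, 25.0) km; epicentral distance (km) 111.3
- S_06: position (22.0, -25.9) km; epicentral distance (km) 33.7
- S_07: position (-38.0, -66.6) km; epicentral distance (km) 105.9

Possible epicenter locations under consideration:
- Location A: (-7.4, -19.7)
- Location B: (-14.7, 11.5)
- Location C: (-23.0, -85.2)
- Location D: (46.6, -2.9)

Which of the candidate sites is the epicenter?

Location D

For each candidate, compare |candidate − station| to the reported distance:
Location A: residuals S_05 41.4, S_06 3.7, S_07 49.9 → max 49.9 km
Location B: residuals S_05 63.0, S_06 18.7, S_07 24.4 → max 63.0 km
Location C: residuals S_05 5.3, S_06 40.7, S_07 82.0 → max 82.0 km
Location D: residuals S_05 0.0, S_06 0.0, S_07 0.0 → max 0.0 km
Only Location D has all residuals ≈ 0.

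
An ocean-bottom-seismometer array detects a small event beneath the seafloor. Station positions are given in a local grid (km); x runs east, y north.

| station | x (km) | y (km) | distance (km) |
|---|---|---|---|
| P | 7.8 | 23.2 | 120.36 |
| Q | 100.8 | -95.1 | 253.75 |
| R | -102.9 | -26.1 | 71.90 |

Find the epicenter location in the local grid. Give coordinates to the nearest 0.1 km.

Circle about each station: (x − 7.8)² + (y − 23.2)² = 120.36²; (x − 100.8)² + (y + 95.1)² = 253.75²; (x + 102.9)² + (y + 26.1)² = 71.90².
Subtracting the P equation from the Q and R equations removes the quadratic terms:
186.0 x − 236.6 y = -31296.96
-221.4 x − 98.6 y = 19987.46
Solving the 2×2 system: x ≈ -110.5, y ≈ 45.4 km.

-110.5 km east, 45.4 km north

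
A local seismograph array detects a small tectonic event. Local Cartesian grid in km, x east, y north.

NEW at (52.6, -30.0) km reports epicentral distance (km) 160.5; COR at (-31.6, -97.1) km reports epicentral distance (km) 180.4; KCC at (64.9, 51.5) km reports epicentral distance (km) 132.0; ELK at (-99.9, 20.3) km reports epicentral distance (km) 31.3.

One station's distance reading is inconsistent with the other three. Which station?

Solve using three stations at a time. Using NEW, COR, KCC (subtract circle equations pairwise → linear system) gives (x, y) ≈ (-63.9, 80.4).
Distances from that point to each station vs reported:
  NEW: calculated 160.5 vs reported 160.5 → residual 0.0 km
  COR: calculated 180.4 vs reported 180.4 → residual 0.0 km
  KCC: calculated 132.0 vs reported 132.0 → residual 0.0 km
  ELK: calculated 70.0 vs reported 31.3 → residual 38.7 km
NEW, COR, KCC are mutually consistent (residuals ≈ 0); ELK is off by 38.7 km.

ELK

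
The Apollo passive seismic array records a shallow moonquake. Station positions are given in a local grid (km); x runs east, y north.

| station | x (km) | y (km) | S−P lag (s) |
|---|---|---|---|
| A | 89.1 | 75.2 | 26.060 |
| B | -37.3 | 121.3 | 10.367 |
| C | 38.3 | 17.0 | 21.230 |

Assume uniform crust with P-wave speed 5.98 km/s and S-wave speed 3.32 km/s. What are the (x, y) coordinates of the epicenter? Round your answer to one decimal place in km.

Distance from S−P lag: d = Δt · v_P v_S / (v_P − v_S) = Δt · (5.98·3.32)/(5.98−3.32) ≈ 7.4638·Δt.
So d_A = 194.51, d_B = 77.38, d_C = 158.46 km.
Circle about each station: (x − 89.1)² + (y − 75.2)² = 194.51²; (x + 37.3)² + (y − 121.3)² = 77.38²; (x − 38.3)² + (y − 17.0)² = 158.46².
Subtracting the A equation from the B and C equations removes the quadratic terms:
-252.8 x + 92.2 y = 34357.61
-101.6 x − 116.4 y = 886.61
Solving the 2×2 system: x ≈ -105.2, y ≈ 84.2 km.
Check against A (with the unrounded x, y): √((x − 89.1)²+(y − 75.2)²) = 194.51 ≈ 194.51 km. ✓

-105.2 km east, 84.2 km north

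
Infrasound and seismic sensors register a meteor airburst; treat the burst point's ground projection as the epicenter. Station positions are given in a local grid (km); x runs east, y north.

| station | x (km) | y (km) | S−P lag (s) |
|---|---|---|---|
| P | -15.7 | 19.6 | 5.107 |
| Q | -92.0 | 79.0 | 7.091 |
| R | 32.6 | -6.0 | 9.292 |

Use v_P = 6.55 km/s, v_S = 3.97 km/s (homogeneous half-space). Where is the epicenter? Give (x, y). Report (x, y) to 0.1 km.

-21.0 km east, 70.8 km north

Distance from S−P lag: d = Δt · v_P v_S / (v_P − v_S) = Δt · (6.55·3.97)/(6.55−3.97) ≈ 10.0789·Δt.
So d_P = 51.47, d_Q = 71.47, d_R = 93.65 km.
Circle about each station: (x + 15.7)² + (y − 19.6)² = 51.47²; (x + 92.0)² + (y − 79.0)² = 71.47²; (x − 32.6)² + (y + 6.0)² = 93.65².
Subtracting the P equation from the Q and R equations removes the quadratic terms:
-152.6 x + 118.8 y = 11615.55
96.6 x − 51.2 y = -5653.05
Solving the 2×2 system: x ≈ -21.0, y ≈ 70.8 km.
Check against P (with the unrounded x, y): √((x + 15.7)²+(y − 19.6)²) = 51.49 ≈ 51.47 km. ✓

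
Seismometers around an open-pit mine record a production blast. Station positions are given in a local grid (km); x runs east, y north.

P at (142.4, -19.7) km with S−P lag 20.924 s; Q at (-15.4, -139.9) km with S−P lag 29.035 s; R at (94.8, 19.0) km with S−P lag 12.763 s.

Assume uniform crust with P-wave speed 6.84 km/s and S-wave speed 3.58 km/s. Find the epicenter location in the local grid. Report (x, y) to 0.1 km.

Distance from S−P lag: d = Δt · v_P v_S / (v_P − v_S) = Δt · (6.84·3.58)/(6.84−3.58) ≈ 7.5114·Δt.
So d_P = 157.17, d_Q = 218.09, d_R = 95.87 km.
Circle about each station: (x − 142.4)² + (y + 19.7)² = 157.17²; (x + 15.4)² + (y + 139.9)² = 218.09²; (x − 94.8)² + (y − 19.0)² = 95.87².
Subtracting pairs of circle equations eliminates x²+y² and gives linear equations (the radical axes):
-315.6 x − 240.4 y = -23717.52
-95.2 x + 77.4 y = 4193.54
Solving the 2×2 system: x ≈ 17.5, y ≈ 75.7 km.

(17.5, 75.7)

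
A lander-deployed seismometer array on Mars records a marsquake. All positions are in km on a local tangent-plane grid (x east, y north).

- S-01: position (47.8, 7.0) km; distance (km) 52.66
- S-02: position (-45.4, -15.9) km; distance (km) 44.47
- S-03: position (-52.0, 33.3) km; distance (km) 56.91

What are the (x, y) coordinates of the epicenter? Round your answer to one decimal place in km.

-4.6 km east, 1.8 km north

Circle about each station: (x − 47.8)² + (y − 7.0)² = 52.66²; (x + 45.4)² + (y + 15.9)² = 44.47²; (x + 52.0)² + (y − 33.3)² = 56.91².
Subtracting pairs of circle equations eliminates x²+y² and gives linear equations (the radical axes):
-186.4 x − 45.8 y = 775.62
-199.6 x + 52.6 y = 1013.38
Solving the 2×2 system: x ≈ -4.6, y ≈ 1.8 km.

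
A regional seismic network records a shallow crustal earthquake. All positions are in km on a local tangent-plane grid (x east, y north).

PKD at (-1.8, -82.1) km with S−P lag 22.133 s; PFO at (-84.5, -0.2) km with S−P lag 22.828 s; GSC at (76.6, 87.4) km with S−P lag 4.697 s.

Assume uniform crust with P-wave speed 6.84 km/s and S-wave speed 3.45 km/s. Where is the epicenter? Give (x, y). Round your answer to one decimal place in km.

Distance from S−P lag: d = Δt · v_P v_S / (v_P − v_S) = Δt · (6.84·3.45)/(6.84−3.45) ≈ 6.9611·Δt.
So d_PKD = 154.07, d_PFO = 158.91, d_GSC = 32.70 km.
Circle about each station: (x + 1.8)² + (y + 82.1)² = 154.07²; (x + 84.5)² + (y + 0.2)² = 158.91²; (x − 76.6)² + (y − 87.4)² = 32.70².
Subtracting the PKD equation from the PFO and GSC equations removes the quadratic terms:
-165.4 x + 163.8 y = -1118.18
156.8 x + 339.0 y = 29430.94
Solving the 2×2 system: x ≈ 63.6, y ≈ 57.4 km.
Check against PKD (with the unrounded x, y): √((x + 1.8)²+(y + 82.1)²) = 154.07 ≈ 154.07 km. ✓

x ≈ 63.6 km, y ≈ 57.4 km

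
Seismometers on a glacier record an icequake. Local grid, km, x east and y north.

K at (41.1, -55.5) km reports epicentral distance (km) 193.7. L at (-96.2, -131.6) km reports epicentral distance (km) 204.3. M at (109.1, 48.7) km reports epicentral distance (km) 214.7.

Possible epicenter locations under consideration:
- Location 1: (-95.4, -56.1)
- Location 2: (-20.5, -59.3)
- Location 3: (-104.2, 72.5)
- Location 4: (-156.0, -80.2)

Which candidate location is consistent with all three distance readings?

For each candidate, compare |candidate − station| to the reported distance:
Location 1: residuals K 57.2, L 128.8, M 15.1 → max 128.8 km
Location 2: residuals K 132.0, L 99.6, M 46.0 → max 132.0 km
Location 3: residuals K 0.1, L 0.0, M 0.1 → max 0.1 km
Location 4: residuals K 4.9, L 125.4, M 80.1 → max 125.4 km
Only Location 3 has all residuals ≈ 0.

Location 3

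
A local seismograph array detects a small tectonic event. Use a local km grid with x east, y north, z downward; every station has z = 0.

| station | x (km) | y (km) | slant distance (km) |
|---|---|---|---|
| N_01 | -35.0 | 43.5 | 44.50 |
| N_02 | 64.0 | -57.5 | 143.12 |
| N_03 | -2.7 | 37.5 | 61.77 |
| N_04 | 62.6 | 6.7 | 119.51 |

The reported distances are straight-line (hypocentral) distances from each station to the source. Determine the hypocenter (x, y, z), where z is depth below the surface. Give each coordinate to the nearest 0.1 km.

(-51.0, 20.4, 34.5)

Each station gives a sphere (x−x_i)² + (y−y_i)² + z² = d_i² (stations at z=0).
Subtracting the N_01 sphere from N_02 and N_03: z² cancels, leaving linear equations in x and y:
198.0 x − 202.0 y = -14218.08
64.6 x − 12.0 y = -3538.99
Solving: x ≈ -50.993, y ≈ 20.403 km (keep extra digits for the depth step; rounded: -51.0, 20.4).
Then from the N_01 sphere: z² = 44.50² − (x + 35.0)² − (y − 43.5)² with x = -50.993, y = 20.403, so z ≈ 34.511 ≈ 34.5 km.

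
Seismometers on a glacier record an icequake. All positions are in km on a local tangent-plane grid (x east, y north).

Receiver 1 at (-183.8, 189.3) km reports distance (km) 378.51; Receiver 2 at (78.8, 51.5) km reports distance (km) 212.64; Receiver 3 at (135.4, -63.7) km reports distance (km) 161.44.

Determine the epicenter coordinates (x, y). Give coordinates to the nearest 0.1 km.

x ≈ -4.6 km, y ≈ -144.1 km

Circle about each station: (x + 183.8)² + (y − 189.3)² = 378.51²; (x − 78.8)² + (y − 51.5)² = 212.64²; (x − 135.4)² + (y + 63.7)² = 161.44².
Subtracting the Receiver 1 equation from the Receiver 2 and Receiver 3 equations removes the quadratic terms:
525.2 x − 275.6 y = 37298.81
638.4 x − 506.0 y = 69980.87
Solving the 2×2 system: x ≈ -4.6, y ≈ -144.1 km.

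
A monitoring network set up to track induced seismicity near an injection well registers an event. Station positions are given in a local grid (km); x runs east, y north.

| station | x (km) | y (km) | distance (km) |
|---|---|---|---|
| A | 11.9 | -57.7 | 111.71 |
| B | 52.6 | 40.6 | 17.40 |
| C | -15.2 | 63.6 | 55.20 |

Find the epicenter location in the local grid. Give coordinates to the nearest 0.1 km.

38.5 km east, 50.8 km north

Circle about each station: (x − 11.9)² + (y + 57.7)² = 111.71²; (x − 52.6)² + (y − 40.6)² = 17.40²; (x + 15.2)² + (y − 63.6)² = 55.20².
Subtracting the A equation from the B and C equations removes the quadratic terms:
81.4 x + 196.6 y = 13120.58
-54.2 x + 242.6 y = 10237.18
Solving the 2×2 system: x ≈ 38.5, y ≈ 50.8 km.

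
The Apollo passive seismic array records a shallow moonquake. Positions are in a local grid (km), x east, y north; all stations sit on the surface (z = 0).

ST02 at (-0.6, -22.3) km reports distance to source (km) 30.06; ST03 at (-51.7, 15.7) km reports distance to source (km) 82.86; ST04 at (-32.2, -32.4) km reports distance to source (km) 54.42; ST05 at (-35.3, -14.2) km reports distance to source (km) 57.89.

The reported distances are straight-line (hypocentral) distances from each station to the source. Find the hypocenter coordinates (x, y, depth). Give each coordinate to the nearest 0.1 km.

Each station gives a sphere (x−x_i)² + (y−y_i)² + z² = d_i² (stations at z=0).
Subtracting the ST02 sphere from ST03 and ST04: z² cancels, leaving linear equations in x and y:
-102.2 x + 76.0 y = -3540.45
-63.2 x − 20.2 y = -468.98
Solving: x ≈ 15.604, y ≈ -25.602 km (keep extra digits for the depth step; rounded: 15.6, -25.6).
Then from the ST02 sphere: z² = 30.06² − (x + 0.6)² − (y + 22.3)² with x = 15.604, y = -25.602, so z ≈ 25.102 ≈ 25.1 km.

(15.6, -25.6, 25.1)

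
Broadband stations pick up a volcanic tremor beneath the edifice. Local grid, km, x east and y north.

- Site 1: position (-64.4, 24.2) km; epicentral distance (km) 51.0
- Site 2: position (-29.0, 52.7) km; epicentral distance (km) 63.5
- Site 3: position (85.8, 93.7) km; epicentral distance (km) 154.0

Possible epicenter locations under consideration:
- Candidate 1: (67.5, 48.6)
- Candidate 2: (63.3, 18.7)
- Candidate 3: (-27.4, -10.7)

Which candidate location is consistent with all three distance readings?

For each candidate, compare |candidate − station| to the reported distance:
Candidate 1: residuals Site 1 83.1, Site 2 33.1, Site 3 105.3 → max 105.3 km
Candidate 2: residuals Site 1 76.8, Site 2 34.9, Site 3 75.7 → max 76.8 km
Candidate 3: residuals Site 1 0.1, Site 2 0.1, Site 3 0.0 → max 0.1 km
Only Candidate 3 has all residuals ≈ 0.

Candidate 3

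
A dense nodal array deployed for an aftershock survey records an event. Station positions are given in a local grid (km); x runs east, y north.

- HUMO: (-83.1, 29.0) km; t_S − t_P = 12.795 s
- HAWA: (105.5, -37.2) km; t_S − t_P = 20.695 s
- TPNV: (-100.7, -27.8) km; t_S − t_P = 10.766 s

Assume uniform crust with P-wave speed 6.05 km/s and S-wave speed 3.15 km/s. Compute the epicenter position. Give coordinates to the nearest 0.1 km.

(-30.5, -36.6)

Distance from S−P lag: d = Δt · v_P v_S / (v_P − v_S) = Δt · (6.05·3.15)/(6.05−3.15) ≈ 6.5716·Δt.
So d_HUMO = 84.08, d_HAWA = 136.00, d_TPNV = 70.75 km.
Circle about each station: (x + 83.1)² + (y − 29.0)² = 84.08²; (x − 105.5)² + (y + 37.2)² = 136.00²; (x + 100.7)² + (y + 27.8)² = 70.75².
Subtracting the HUMO equation from the HAWA and TPNV equations removes the quadratic terms:
377.2 x − 132.4 y = -6659.07
-35.2 x − 113.6 y = 5230.60
Solving the 2×2 system: x ≈ -30.5, y ≈ -36.6 km.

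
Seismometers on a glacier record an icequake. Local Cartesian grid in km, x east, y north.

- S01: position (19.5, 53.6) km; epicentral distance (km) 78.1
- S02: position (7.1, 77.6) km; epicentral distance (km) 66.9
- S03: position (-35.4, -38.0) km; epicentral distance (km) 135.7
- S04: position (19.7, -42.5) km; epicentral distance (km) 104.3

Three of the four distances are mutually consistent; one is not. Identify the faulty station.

Solve using three stations at a time. Using S02, S03, S04 (subtract circle equations pairwise → linear system) gives (x, y) ≈ (67.9, 49.9).
Distances from that point to each station vs reported:
  S01: calculated 48.5 vs reported 78.1 → residual 29.6 km
  S02: calculated 66.8 vs reported 66.9 → residual 0.1 km
  S03: calculated 135.7 vs reported 135.7 → residual 0.0 km
  S04: calculated 104.2 vs reported 104.3 → residual 0.1 km
S02, S03, S04 are mutually consistent (residuals ≈ 0); S01 is off by 29.6 km.

S01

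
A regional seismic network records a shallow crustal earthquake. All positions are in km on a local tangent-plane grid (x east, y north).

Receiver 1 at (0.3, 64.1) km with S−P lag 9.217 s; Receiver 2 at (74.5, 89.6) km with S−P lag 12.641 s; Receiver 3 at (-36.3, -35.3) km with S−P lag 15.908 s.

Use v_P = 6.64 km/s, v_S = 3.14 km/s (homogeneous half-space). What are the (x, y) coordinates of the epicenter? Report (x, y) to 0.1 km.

37.7 km east, 23.9 km north

Distance from S−P lag: d = Δt · v_P v_S / (v_P − v_S) = Δt · (6.64·3.14)/(6.64−3.14) ≈ 5.9570·Δt.
So d_Receiver 1 = 54.91, d_Receiver 2 = 75.30, d_Receiver 3 = 94.76 km.
Circle about each station: (x − 0.3)² + (y − 64.1)² = 54.91²; (x − 74.5)² + (y − 89.6)² = 75.30²; (x + 36.3)² + (y + 35.3)² = 94.76².
Subtracting the Receiver 1 equation from the Receiver 2 and Receiver 3 equations removes the quadratic terms:
148.4 x + 51.0 y = 6814.53
-73.2 x − 198.8 y = -7509.47
Solving the 2×2 system: x ≈ 37.7, y ≈ 23.9 km.
Check against Receiver 1 (with the unrounded x, y): √((x − 0.3)²+(y − 64.1)²) = 54.92 ≈ 54.91 km. ✓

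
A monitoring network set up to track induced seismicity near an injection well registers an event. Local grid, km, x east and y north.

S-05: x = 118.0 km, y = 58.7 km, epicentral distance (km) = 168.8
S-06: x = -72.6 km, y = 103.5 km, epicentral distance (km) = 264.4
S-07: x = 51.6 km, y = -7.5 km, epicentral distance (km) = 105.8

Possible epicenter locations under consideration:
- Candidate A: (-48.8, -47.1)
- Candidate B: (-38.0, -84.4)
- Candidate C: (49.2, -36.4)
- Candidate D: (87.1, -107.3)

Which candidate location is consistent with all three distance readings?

For each candidate, compare |candidate − station| to the reported distance:
Candidate A: residuals S-05 28.7, S-06 111.9, S-07 2.1 → max 111.9 km
Candidate B: residuals S-05 42.9, S-06 73.3, S-07 12.3 → max 73.3 km
Candidate C: residuals S-05 51.4, S-06 78.9, S-07 76.8 → max 78.9 km
Candidate D: residuals S-05 0.1, S-06 0.1, S-07 0.1 → max 0.1 km
Only Candidate D has all residuals ≈ 0.

Candidate D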